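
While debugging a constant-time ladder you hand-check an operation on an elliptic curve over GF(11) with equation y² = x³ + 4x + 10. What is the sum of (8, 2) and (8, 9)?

The two points share x = 8 and their y-coordinates satisfy 2 + 9 ≡ 0 (mod 11), so they are inverses. Their sum is O.

O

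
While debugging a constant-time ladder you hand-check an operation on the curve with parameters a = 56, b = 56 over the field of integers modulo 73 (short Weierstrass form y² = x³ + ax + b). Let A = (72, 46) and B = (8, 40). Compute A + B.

(72, 46) + (8, 40). λ = (40 - 46)/(8 - 72) ≡ 67/9 mod 73. 9⁻¹ ≡ 65 (mod 73) since 9·65 = 585 ≡ 1, so λ ≡ 48.
  x = λ² - 72 - 8 = 2304 - 80 ≡ 34; y = λ·(72 - 34) - 46 ≡ 26. → (34, 26)

(34, 26)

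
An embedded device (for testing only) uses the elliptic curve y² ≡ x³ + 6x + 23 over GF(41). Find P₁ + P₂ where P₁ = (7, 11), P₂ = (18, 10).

(36, 14)

(7, 11) + (18, 10). λ = (10 - 11)/(18 - 7) ≡ 40/11 mod 41. 11⁻¹ ≡ 15 (mod 41), so λ ≡ 26.
  x = λ² - 7 - 18 = 676 - 25 ≡ 36; y = λ·(7 - 36) - 11 ≡ 14. → (36, 14)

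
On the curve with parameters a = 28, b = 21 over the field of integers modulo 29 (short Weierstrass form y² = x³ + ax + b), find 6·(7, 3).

Write P = (7, 3).
Double-and-add on 6 = (110)₂. Start with P = (7, 3) for the leading 1-bit.
double: tangent at (7, 3): λ = (3·7² + 28)/(2·3) ≡ 1/6. 6⁻¹ ≡ 5 (mod 29), so λ ≡ 1·5 ≡ 5.
  x = λ² - 7 - 7 = 25 - 14 ≡ 11; y = λ·(7 - 11) - 3 ≡ 6. → (11, 6)
add P: (11, 6) + (7, 3). λ = (3 - 6)/(7 - 11) ≡ 26/25 mod 29. 25⁻¹ ≡ 7 (mod 29), so λ ≡ 8.
  x = λ² - 11 - 7 = 64 - 18 ≡ 17; y = λ·(11 - 17) - 6 ≡ 4. → (17, 4)
double: tangent at (17, 4): λ = (3·17² + 28)/(2·4) ≡ 25/8. 8⁻¹ ≡ 11 (mod 29), so λ ≡ 25·11 ≡ 14.
  x = λ² - 17 - 17 = 196 - 34 ≡ 17; y = λ·(17 - 17) - 4 ≡ 25. → (17, 25)

(17, 25)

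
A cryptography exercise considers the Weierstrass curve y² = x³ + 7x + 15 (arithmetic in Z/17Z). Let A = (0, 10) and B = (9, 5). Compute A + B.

(6, 16)

(0, 10) + (9, 5). λ = (5 - 10)/(9 - 0) ≡ 12/9 mod 17. 9⁻¹ ≡ 2 (mod 17), so λ ≡ 7.
  x = λ² - 0 - 9 = 49 - 9 ≡ 6; y = λ·(0 - 6) - 10 ≡ 16. → (6, 16)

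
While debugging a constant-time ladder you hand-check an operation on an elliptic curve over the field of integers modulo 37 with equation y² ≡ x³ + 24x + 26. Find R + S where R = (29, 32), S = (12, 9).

(29, 32) + (12, 9). λ = (9 - 32)/(12 - 29) ≡ 14/20 mod 37. 20⁻¹ ≡ 13 (mod 37), so λ ≡ 34.
  x = λ² - 29 - 12 = 1156 - 41 ≡ 5; y = λ·(29 - 5) - 32 ≡ 7. → (5, 7)

(5, 7)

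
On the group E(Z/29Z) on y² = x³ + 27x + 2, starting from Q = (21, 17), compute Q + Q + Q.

(2, 21)

Repeated addition: build up to 3Q.
2Q: tangent at (21, 17): λ = (3·21² + 27)/(2·17) ≡ 16/5. 5⁻¹ ≡ 6 (mod 29), so λ ≡ 16·6 ≡ 9.
  x = λ² - 21 - 21 = 81 - 42 ≡ 10; y = λ·(21 - 10) - 17 ≡ 24. → (10, 24)
3Q: (10, 24) + (21, 17). λ = (17 - 24)/(21 - 10) ≡ 22/11 mod 29. 11⁻¹ ≡ 8 (mod 29), so λ ≡ 2.
  x = λ² - 10 - 21 = 4 - 31 ≡ 2; y = λ·(10 - 2) - 24 ≡ 21. → (2, 21)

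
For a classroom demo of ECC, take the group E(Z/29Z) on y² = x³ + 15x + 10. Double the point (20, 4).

(5, 23)

tangent at (20, 4): λ = (3·20² + 15)/(2·4) ≡ 26/8. 8⁻¹ ≡ 11 (mod 29), so λ ≡ 26·11 ≡ 25.
  x = λ² - 20 - 20 = 625 - 40 ≡ 5; y = λ·(20 - 5) - 4 ≡ 23. → (5, 23)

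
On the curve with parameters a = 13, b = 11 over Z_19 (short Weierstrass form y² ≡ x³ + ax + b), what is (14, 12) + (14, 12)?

tangent at (14, 12): λ = (3·14² + 13)/(2·12) ≡ 12/5. 5⁻¹ ≡ 4 (mod 19), so λ ≡ 12·4 ≡ 10.
  x = λ² - 14 - 14 = 100 - 28 ≡ 15; y = λ·(14 - 15) - 12 ≡ 16. → (15, 16)

(15, 16)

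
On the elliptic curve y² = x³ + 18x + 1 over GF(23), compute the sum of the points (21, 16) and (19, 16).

(6, 7)

(21, 16) + (19, 16). λ = (16 - 16)/(19 - 21) ≡ 0/21 mod 23. 21⁻¹ ≡ 11 (mod 23) since 21·11 = 231 ≡ 1, so λ ≡ 0.
  x = λ² - 21 - 19 = 0 - 40 ≡ 6; y = λ·(21 - 6) - 16 ≡ 7. → (6, 7)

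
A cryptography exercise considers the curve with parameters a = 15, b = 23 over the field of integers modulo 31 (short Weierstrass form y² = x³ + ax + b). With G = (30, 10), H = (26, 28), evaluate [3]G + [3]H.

(9, 22)

First 3G:
Repeated addition: build up to 3G.
2G: tangent at (30, 10): λ = (3·30² + 15)/(2·10) ≡ 18/20. 20⁻¹ ≡ 14 (mod 31) since 20·14 = 280 ≡ 1, so λ ≡ 18·14 ≡ 4.
  x = λ² - 30 - 30 = 16 - 60 ≡ 18; y = λ·(30 - 18) - 10 ≡ 7. → (18, 7)
3G: (18, 7) + (30, 10). λ = (10 - 7)/(30 - 18) ≡ 3/12 mod 31. 12⁻¹ ≡ 13 (mod 31), so λ ≡ 8.
  x = λ² - 18 - 30 = 64 - 48 ≡ 16; y = λ·(18 - 16) - 7 ≡ 9. → (16, 9)
3G = (16, 9).
Next 3H:
Repeated addition: build up to 3H.
2H: tangent at (26, 28): λ = (3·26² + 15)/(2·28) ≡ 28/25. 25⁻¹ ≡ 5 (mod 31), so λ ≡ 28·5 ≡ 16.
  x = λ² - 26 - 26 = 256 - 52 ≡ 18; y = λ·(26 - 18) - 28 ≡ 7. → (18, 7)
3H: (18, 7) + (26, 28). λ = (28 - 7)/(26 - 18) ≡ 21/8 mod 31. 8⁻¹ ≡ 4 (mod 31) since 8·4 = 32 ≡ 1, so λ ≡ 22.
  x = λ² - 18 - 26 = 484 - 44 ≡ 6; y = λ·(18 - 6) - 7 ≡ 9. → (6, 9)
3H = (6, 9).
Finally 3G + 3H:
(16, 9) + (6, 9). λ = (9 - 9)/(6 - 16) ≡ 0/21 mod 31. 21⁻¹ ≡ 3 (mod 31), so λ ≡ 0.
  x = λ² - 16 - 6 = 0 - 22 ≡ 9; y = λ·(16 - 9) - 9 ≡ 22. → (9, 22)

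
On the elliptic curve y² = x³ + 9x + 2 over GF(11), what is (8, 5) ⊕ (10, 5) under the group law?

(4, 6)

(8, 5) + (10, 5). λ = (5 - 5)/(10 - 8) ≡ 0/2 mod 11. 2⁻¹ ≡ 6 (mod 11), so λ ≡ 0.
  x = λ² - 8 - 10 = 0 - 18 ≡ 4; y = λ·(8 - 4) - 5 ≡ 6. → (4, 6)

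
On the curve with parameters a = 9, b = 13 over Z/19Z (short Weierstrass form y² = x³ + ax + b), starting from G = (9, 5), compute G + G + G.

(2, 18)

Repeated addition: build up to 3G.
2G: tangent at (9, 5): λ = (3·9² + 9)/(2·5) ≡ 5/10. 10⁻¹ ≡ 2 (mod 19) since 10·2 = 20 ≡ 1, so λ ≡ 5·2 ≡ 10.
  x = λ² - 9 - 9 = 100 - 18 ≡ 6; y = λ·(9 - 6) - 5 ≡ 6. → (6, 6)
3G: (6, 6) + (9, 5). λ = (5 - 6)/(9 - 6) ≡ 18/3 mod 19. 3⁻¹ ≡ 13 (mod 19), so λ ≡ 6.
  x = λ² - 6 - 9 = 36 - 15 ≡ 2; y = λ·(6 - 2) - 6 ≡ 18. → (2, 18)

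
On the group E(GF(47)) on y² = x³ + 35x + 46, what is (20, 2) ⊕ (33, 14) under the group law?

(26, 25)

(20, 2) + (33, 14). λ = (14 - 2)/(33 - 20) ≡ 12/13 mod 47. 13⁻¹ ≡ 29 (mod 47) since 13·29 = 377 ≡ 1, so λ ≡ 19.
  x = λ² - 20 - 33 = 361 - 53 ≡ 26; y = λ·(20 - 26) - 2 ≡ 25. → (26, 25)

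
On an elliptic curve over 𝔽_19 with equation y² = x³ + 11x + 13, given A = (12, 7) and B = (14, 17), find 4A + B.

First 4A:
Double-and-add on 4 = (100)₂. Start with A = (12, 7) for the leading 1-bit.
double: tangent at (12, 7): λ = (3·12² + 11)/(2·7) ≡ 6/14. 14⁻¹ ≡ 15 (mod 19) since 14·15 = 210 ≡ 1, so λ ≡ 6·15 ≡ 14.
  x = λ² - 12 - 12 = 196 - 24 ≡ 1; y = λ·(12 - 1) - 7 ≡ 14. → (1, 14)
double: tangent at (1, 14): λ = (3·1² + 11)/(2·14) ≡ 14/9. 9⁻¹ ≡ 17 (mod 19) since 9·17 = 153 ≡ 1, so λ ≡ 14·17 ≡ 10.
  x = λ² - 1 - 1 = 100 - 2 ≡ 3; y = λ·(1 - 3) - 14 ≡ 4. → (3, 4)
4A = (3, 4).
Finally 4A + B:
(3, 4) + (14, 17). λ = (17 - 4)/(14 - 3) ≡ 13/11 mod 19. 11⁻¹ ≡ 7 (mod 19), so λ ≡ 15.
  x = λ² - 3 - 14 = 225 - 17 ≡ 18; y = λ·(3 - 18) - 4 ≡ 18. → (18, 18)

(18, 18)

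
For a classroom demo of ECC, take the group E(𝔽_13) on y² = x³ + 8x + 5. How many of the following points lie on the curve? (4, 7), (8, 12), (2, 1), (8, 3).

2

(4, 7): 7² ≡ 10, rhs ≡ 10 → on.
(8, 12): 12² ≡ 1, rhs ≡ 9 → off.
(2, 1): 1² ≡ 1, rhs ≡ 3 → off.
(8, 3): 3² ≡ 9, rhs ≡ 9 → on.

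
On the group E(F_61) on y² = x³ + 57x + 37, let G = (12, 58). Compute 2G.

tangent at (12, 58): λ = (3·12² + 57)/(2·58) ≡ 1/55. 55⁻¹ ≡ 10 (mod 61), so λ ≡ 1·10 ≡ 10.
  x = λ² - 12 - 12 = 100 - 24 ≡ 15; y = λ·(12 - 15) - 58 ≡ 34. → (15, 34)

(15, 34)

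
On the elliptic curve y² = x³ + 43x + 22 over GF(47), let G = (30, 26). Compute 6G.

(16, 23)

Double-and-add on 6 = (110)₂. Start with G = (30, 26) for the leading 1-bit.
double: tangent at (30, 26): λ = (3·30² + 43)/(2·26) ≡ 17/5. 5⁻¹ ≡ 19 (mod 47), so λ ≡ 17·19 ≡ 41.
  x = λ² - 30 - 30 = 1681 - 60 ≡ 23; y = λ·(30 - 23) - 26 ≡ 26. → (23, 26)
add G: (23, 26) + (30, 26). λ = (26 - 26)/(30 - 23) ≡ 0/7 mod 47. 7⁻¹ ≡ 27 (mod 47), so λ ≡ 0.
  x = λ² - 23 - 30 = 0 - 53 ≡ 41; y = λ·(23 - 41) - 26 ≡ 21. → (41, 21)
double: tangent at (41, 21): λ = (3·41² + 43)/(2·21) ≡ 10/42. 42⁻¹ ≡ 28 (mod 47) since 42·28 = 1176 ≡ 1, so λ ≡ 10·28 ≡ 45.
  x = λ² - 41 - 41 = 2025 - 82 ≡ 16; y = λ·(41 - 16) - 21 ≡ 23. → (16, 23)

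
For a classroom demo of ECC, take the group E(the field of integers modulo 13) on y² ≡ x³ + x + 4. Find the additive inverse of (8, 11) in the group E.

(8, 2)

-(8, 11) = (8, -11 mod 13) = (8, 2).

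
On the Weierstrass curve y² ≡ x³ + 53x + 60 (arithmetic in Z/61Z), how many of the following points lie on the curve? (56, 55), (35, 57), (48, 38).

(56, 55): 55² ≡ 36, rhs ≡ 36 → on.
(35, 57): 57² ≡ 16, rhs ≡ 16 → on.
(48, 38): 38² ≡ 41, rhs ≡ 41 → on.

3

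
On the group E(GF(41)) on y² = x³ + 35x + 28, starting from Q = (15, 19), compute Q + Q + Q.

Repeated addition: build up to 3Q.
2Q: tangent at (15, 19): λ = (3·15² + 35)/(2·19) ≡ 13/38. 38⁻¹ ≡ 27 (mod 41), so λ ≡ 13·27 ≡ 23.
  x = λ² - 15 - 15 = 529 - 30 ≡ 7; y = λ·(15 - 7) - 19 ≡ 1. → (7, 1)
3Q: (7, 1) + (15, 19). λ = (19 - 1)/(15 - 7) ≡ 18/8 mod 41. 8⁻¹ ≡ 36 (mod 41), so λ ≡ 33.
  x = λ² - 7 - 15 = 1089 - 22 ≡ 1; y = λ·(7 - 1) - 1 ≡ 33. → (1, 33)

(1, 33)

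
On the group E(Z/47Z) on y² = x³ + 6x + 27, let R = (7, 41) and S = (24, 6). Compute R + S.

(7, 41) + (24, 6). λ = (6 - 41)/(24 - 7) ≡ 12/17 mod 47. 17⁻¹ ≡ 36 (mod 47), so λ ≡ 9.
  x = λ² - 7 - 24 = 81 - 31 ≡ 3; y = λ·(7 - 3) - 41 ≡ 42. → (3, 42)

(3, 42)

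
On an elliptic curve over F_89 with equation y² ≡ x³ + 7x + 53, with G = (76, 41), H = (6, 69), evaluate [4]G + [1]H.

First 4G:
Repeated addition: build up to 4G.
2G: tangent at (76, 41): λ = (3·76² + 7)/(2·41) ≡ 69/82. 82⁻¹ ≡ 38 (mod 89) since 82·38 = 3116 ≡ 1, so λ ≡ 69·38 ≡ 41.
  x = λ² - 76 - 76 = 1681 - 152 ≡ 16; y = λ·(76 - 16) - 41 ≡ 16. → (16, 16)
3G: (16, 16) + (76, 41). λ = (41 - 16)/(76 - 16) ≡ 25/60 mod 89. 60⁻¹ ≡ 46 (mod 89) since 60·46 = 2760 ≡ 1, so λ ≡ 82.
  x = λ² - 16 - 76 = 6724 - 92 ≡ 46; y = λ·(16 - 46) - 16 ≡ 16. → (46, 16)
4G: (46, 16) + (76, 41). λ = (41 - 16)/(76 - 46) ≡ 25/30 mod 89. 30⁻¹ ≡ 3 (mod 89), so λ ≡ 75.
  x = λ² - 46 - 76 = 5625 - 122 ≡ 74; y = λ·(46 - 74) - 16 ≡ 20. → (74, 20)
4G = (74, 20).
Finally 4G + H:
(74, 20) + (6, 69). λ = (69 - 20)/(6 - 74) ≡ 49/21 mod 89. 21⁻¹ ≡ 17 (mod 89), so λ ≡ 32.
  x = λ² - 74 - 6 = 1024 - 80 ≡ 54; y = λ·(74 - 54) - 20 ≡ 86. → (54, 86)

(54, 86)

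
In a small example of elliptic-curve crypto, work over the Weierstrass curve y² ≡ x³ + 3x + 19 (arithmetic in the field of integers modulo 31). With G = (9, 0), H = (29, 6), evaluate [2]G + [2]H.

(23, 17)

First 2G:
Repeated addition: build up to 2G.
2G: (9, 0) + (9, 0): same x and y₁ ≡ -y₂, so the sum is the point at infinity.
2G = the point at infinity.
Next 2H:
Repeated addition: build up to 2H.
2H: tangent at (29, 6): λ = (3·29² + 3)/(2·6) ≡ 15/12. 12⁻¹ ≡ 13 (mod 31), so λ ≡ 15·13 ≡ 9.
  x = λ² - 29 - 29 = 81 - 58 ≡ 23; y = λ·(29 - 23) - 6 ≡ 17. → (23, 17)
2H = (23, 17).
Finally 2G + 2H:
the point at infinity + (23, 17) = (23, 17) (identity).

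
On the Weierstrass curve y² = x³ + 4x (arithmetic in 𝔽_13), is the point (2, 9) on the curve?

y² = 9² ≡ 3; x³ + 4x + 0 = 16 ≡ 3 (mod 13). 3 = 3.

yes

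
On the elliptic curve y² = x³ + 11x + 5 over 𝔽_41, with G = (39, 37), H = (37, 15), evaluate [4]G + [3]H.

First 4G:
Double-and-add on 4 = (100)₂. Start with G = (39, 37) for the leading 1-bit.
double: tangent at (39, 37): λ = (3·39² + 11)/(2·37) ≡ 23/33. 33⁻¹ ≡ 5 (mod 41), so λ ≡ 23·5 ≡ 33.
  x = λ² - 39 - 39 = 1089 - 78 ≡ 27; y = λ·(39 - 27) - 37 ≡ 31. → (27, 31)
double: tangent at (27, 31): λ = (3·27² + 11)/(2·31) ≡ 25/21. 21⁻¹ ≡ 2 (mod 41), so λ ≡ 25·2 ≡ 9.
  x = λ² - 27 - 27 = 81 - 54 ≡ 27; y = λ·(27 - 27) - 31 ≡ 10. → (27, 10)
4G = (27, 10).
Next 3H:
Repeated addition: build up to 3H.
2H: tangent at (37, 15): λ = (3·37² + 11)/(2·15) ≡ 18/30. 30⁻¹ ≡ 26 (mod 41), so λ ≡ 18·26 ≡ 17.
  x = λ² - 37 - 37 = 289 - 74 ≡ 10; y = λ·(37 - 10) - 15 ≡ 34. → (10, 34)
3H: (10, 34) + (37, 15). λ = (15 - 34)/(37 - 10) ≡ 22/27 mod 41. 27⁻¹ ≡ 38 (mod 41) since 27·38 = 1026 ≡ 1, so λ ≡ 16.
  x = λ² - 10 - 37 = 256 - 47 ≡ 4; y = λ·(10 - 4) - 34 ≡ 21. → (4, 21)
3H = (4, 21).
Finally 4G + 3H:
(27, 10) + (4, 21). λ = (21 - 10)/(4 - 27) ≡ 11/18 mod 41. 18⁻¹ ≡ 16 (mod 41), so λ ≡ 12.
  x = λ² - 27 - 4 = 144 - 31 ≡ 31; y = λ·(27 - 31) - 10 ≡ 24. → (31, 24)

(31, 24)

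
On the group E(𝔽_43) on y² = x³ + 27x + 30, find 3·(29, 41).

Write G = (29, 41).
Repeated addition: build up to 3G.
2G: tangent at (29, 41): λ = (3·29² + 27)/(2·41) ≡ 13/39. 39⁻¹ ≡ 32 (mod 43) since 39·32 = 1248 ≡ 1, so λ ≡ 13·32 ≡ 29.
  x = λ² - 29 - 29 = 841 - 58 ≡ 9; y = λ·(29 - 9) - 41 ≡ 23. → (9, 23)
3G: (9, 23) + (29, 41). λ = (41 - 23)/(29 - 9) ≡ 18/20 mod 43. 20⁻¹ ≡ 28 (mod 43), so λ ≡ 31.
  x = λ² - 9 - 29 = 961 - 38 ≡ 20; y = λ·(9 - 20) - 23 ≡ 23. → (20, 23)

(20, 23)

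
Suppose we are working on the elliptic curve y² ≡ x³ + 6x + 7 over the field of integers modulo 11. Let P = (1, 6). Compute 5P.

(9, 3)

Repeated addition: build up to 5P.
2P: tangent at (1, 6): λ = (3·1² + 6)/(2·6) ≡ 9/1. 1⁻¹ ≡ 1 (mod 11) since 1·1 = 1 ≡ 1, so λ ≡ 9·1 ≡ 9.
  x = λ² - 1 - 1 = 81 - 2 ≡ 2; y = λ·(1 - 2) - 6 ≡ 7. → (2, 7)
3P: (2, 7) + (1, 6). λ = (6 - 7)/(1 - 2) ≡ 10/10 mod 11. 10⁻¹ ≡ 10 (mod 11) since 10·10 = 100 ≡ 1, so λ ≡ 1.
  x = λ² - 2 - 1 = 1 - 3 ≡ 9; y = λ·(2 - 9) - 7 ≡ 8. → (9, 8)
4P: (9, 8) + (1, 6). λ = (6 - 8)/(1 - 9) ≡ 9/3 mod 11. 3⁻¹ ≡ 4 (mod 11) since 3·4 = 12 ≡ 1, so λ ≡ 3.
  x = λ² - 9 - 1 = 9 - 10 ≡ 10; y = λ·(9 - 10) - 8 ≡ 0. → (10, 0)
5P: (10, 0) + (1, 6). λ = (6 - 0)/(1 - 10) ≡ 6/2 mod 11. 2⁻¹ ≡ 6 (mod 11) since 2·6 = 12 ≡ 1, so λ ≡ 3.
  x = λ² - 10 - 1 = 9 - 11 ≡ 9; y = λ·(10 - 9) - 0 ≡ 3. → (9, 3)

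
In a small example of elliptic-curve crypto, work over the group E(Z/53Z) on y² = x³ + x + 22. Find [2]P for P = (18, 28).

tangent at (18, 28): λ = (3·18² + 1)/(2·28) ≡ 19/3. 3⁻¹ ≡ 18 (mod 53), so λ ≡ 19·18 ≡ 24.
  x = λ² - 18 - 18 = 576 - 36 ≡ 10; y = λ·(18 - 10) - 28 ≡ 5. → (10, 5)

(10, 5)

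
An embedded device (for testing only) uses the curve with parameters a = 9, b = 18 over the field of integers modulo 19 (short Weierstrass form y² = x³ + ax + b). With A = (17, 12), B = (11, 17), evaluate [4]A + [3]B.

First 4A:
Repeated addition: build up to 4A.
2A: tangent at (17, 12): λ = (3·17² + 9)/(2·12) ≡ 2/5. 5⁻¹ ≡ 4 (mod 19), so λ ≡ 2·4 ≡ 8.
  x = λ² - 17 - 17 = 64 - 34 ≡ 11; y = λ·(17 - 11) - 12 ≡ 17. → (11, 17)
3A: (11, 17) + (17, 12). λ = (12 - 17)/(17 - 11) ≡ 14/6 mod 19. 6⁻¹ ≡ 16 (mod 19) since 6·16 = 96 ≡ 1, so λ ≡ 15.
  x = λ² - 11 - 17 = 225 - 28 ≡ 7; y = λ·(11 - 7) - 17 ≡ 5. → (7, 5)
4A: (7, 5) + (17, 12). λ = (12 - 5)/(17 - 7) ≡ 7/10 mod 19. 10⁻¹ ≡ 2 (mod 19), so λ ≡ 14.
  x = λ² - 7 - 17 = 196 - 24 ≡ 1; y = λ·(7 - 1) - 5 ≡ 3. → (1, 3)
4A = (1, 3).
Next 3B:
Repeated addition: build up to 3B.
2B: tangent at (11, 17): λ = (3·11² + 9)/(2·17) ≡ 11/15. 15⁻¹ ≡ 14 (mod 19) since 15·14 = 210 ≡ 1, so λ ≡ 11·14 ≡ 2.
  x = λ² - 11 - 11 = 4 - 22 ≡ 1; y = λ·(11 - 1) - 17 ≡ 3. → (1, 3)
3B: (1, 3) + (11, 17). λ = (17 - 3)/(11 - 1) ≡ 14/10 mod 19. 10⁻¹ ≡ 2 (mod 19), so λ ≡ 9.
  x = λ² - 1 - 11 = 81 - 12 ≡ 12; y = λ·(1 - 12) - 3 ≡ 12. → (12, 12)
3B = (12, 12).
Finally 4A + 3B:
(1, 3) + (12, 12). λ = (12 - 3)/(12 - 1) ≡ 9/11 mod 19. 11⁻¹ ≡ 7 (mod 19), so λ ≡ 6.
  x = λ² - 1 - 12 = 36 - 13 ≡ 4; y = λ·(1 - 4) - 3 ≡ 17. → (4, 17)

(4, 17)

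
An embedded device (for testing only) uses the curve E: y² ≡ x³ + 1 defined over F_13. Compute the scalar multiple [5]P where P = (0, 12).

(0, 1)

Double-and-add on 5 = (101)₂. Start with P = (0, 12) for the leading 1-bit.
double: tangent at (0, 12): λ = (3·0² + 0)/(2·12) ≡ 0/11. 11⁻¹ ≡ 6 (mod 13), so λ ≡ 0·6 ≡ 0.
  x = λ² - 0 - 0 = 0 - 0 ≡ 0; y = λ·(0 - 0) - 12 ≡ 1. → (0, 1)
double: tangent at (0, 1): λ = (3·0² + 0)/(2·1) ≡ 0/2. 2⁻¹ ≡ 7 (mod 13) since 2·7 = 14 ≡ 1, so λ ≡ 0·7 ≡ 0.
  x = λ² - 0 - 0 = 0 - 0 ≡ 0; y = λ·(0 - 0) - 1 ≡ 12. → (0, 12)
add P: tangent at (0, 12): λ = (3·0² + 0)/(2·12) ≡ 0/11. 11⁻¹ ≡ 6 (mod 13) since 11·6 = 66 ≡ 1, so λ ≡ 0·6 ≡ 0.
  x = λ² - 0 - 0 = 0 - 0 ≡ 0; y = λ·(0 - 0) - 12 ≡ 1. → (0, 1)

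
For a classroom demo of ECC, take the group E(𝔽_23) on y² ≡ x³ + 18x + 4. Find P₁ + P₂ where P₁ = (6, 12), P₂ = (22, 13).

(6, 12) + (22, 13). λ = (13 - 12)/(22 - 6) ≡ 1/16 mod 23. 16⁻¹ ≡ 13 (mod 23) since 16·13 = 208 ≡ 1, so λ ≡ 13.
  x = λ² - 6 - 22 = 169 - 28 ≡ 3; y = λ·(6 - 3) - 12 ≡ 4. → (3, 4)

(3, 4)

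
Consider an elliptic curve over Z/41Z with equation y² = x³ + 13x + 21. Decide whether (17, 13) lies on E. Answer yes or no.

y² = 13² ≡ 5; x³ + 13x + 21 = 5155 ≡ 30 (mod 41). 5 ≠ 30.

no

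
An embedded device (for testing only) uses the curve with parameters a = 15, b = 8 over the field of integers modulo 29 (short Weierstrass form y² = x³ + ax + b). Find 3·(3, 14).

Write P = (3, 14).
Repeated addition: build up to 3P.
2P: tangent at (3, 14): λ = (3·3² + 15)/(2·14) ≡ 13/28. 28⁻¹ ≡ 28 (mod 29), so λ ≡ 13·28 ≡ 16.
  x = λ² - 3 - 3 = 256 - 6 ≡ 18; y = λ·(3 - 18) - 14 ≡ 7. → (18, 7)
3P: (18, 7) + (3, 14). λ = (14 - 7)/(3 - 18) ≡ 7/14 mod 29. 14⁻¹ ≡ 27 (mod 29), so λ ≡ 15.
  x = λ² - 18 - 3 = 225 - 21 ≡ 1; y = λ·(18 - 1) - 7 ≡ 16. → (1, 16)

(1, 16)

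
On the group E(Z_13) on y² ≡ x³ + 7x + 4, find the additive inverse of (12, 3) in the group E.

-(12, 3) = (12, -3 mod 13) = (12, 10).

(12, 10)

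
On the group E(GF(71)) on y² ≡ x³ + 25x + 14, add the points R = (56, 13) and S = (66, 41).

(56, 13) + (66, 41). λ = (41 - 13)/(66 - 56) ≡ 28/10 mod 71. 10⁻¹ ≡ 64 (mod 71), so λ ≡ 17.
  x = λ² - 56 - 66 = 289 - 122 ≡ 25; y = λ·(56 - 25) - 13 ≡ 17. → (25, 17)

(25, 17)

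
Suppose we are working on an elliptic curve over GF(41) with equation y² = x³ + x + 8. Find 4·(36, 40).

Write G = (36, 40).
Repeated addition: build up to 4G.
2G: tangent at (36, 40): λ = (3·36² + 1)/(2·40) ≡ 35/39. 39⁻¹ ≡ 20 (mod 41), so λ ≡ 35·20 ≡ 3.
  x = λ² - 36 - 36 = 9 - 72 ≡ 19; y = λ·(36 - 19) - 40 ≡ 11. → (19, 11)
3G: (19, 11) + (36, 40). λ = (40 - 11)/(36 - 19) ≡ 29/17 mod 41. 17⁻¹ ≡ 29 (mod 41) since 17·29 = 493 ≡ 1, so λ ≡ 21.
  x = λ² - 19 - 36 = 441 - 55 ≡ 17; y = λ·(19 - 17) - 11 ≡ 31. → (17, 31)
4G: (17, 31) + (36, 40). λ = (40 - 31)/(36 - 17) ≡ 9/19 mod 41. 19⁻¹ ≡ 13 (mod 41) since 19·13 = 247 ≡ 1, so λ ≡ 35.
  x = λ² - 17 - 36 = 1225 - 53 ≡ 24; y = λ·(17 - 24) - 31 ≡ 11. → (24, 11)

(24, 11)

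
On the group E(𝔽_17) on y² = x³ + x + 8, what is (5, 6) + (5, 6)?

tangent at (5, 6): λ = (3·5² + 1)/(2·6) ≡ 8/12. 12⁻¹ ≡ 10 (mod 17) since 12·10 = 120 ≡ 1, so λ ≡ 8·10 ≡ 12.
  x = λ² - 5 - 5 = 144 - 10 ≡ 15; y = λ·(5 - 15) - 6 ≡ 10. → (15, 10)

(15, 10)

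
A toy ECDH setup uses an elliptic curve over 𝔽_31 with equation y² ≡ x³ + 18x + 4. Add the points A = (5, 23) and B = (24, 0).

(5, 23) + (24, 0). λ = (0 - 23)/(24 - 5) ≡ 8/19 mod 31. 19⁻¹ ≡ 18 (mod 31) since 19·18 = 342 ≡ 1, so λ ≡ 20.
  x = λ² - 5 - 24 = 400 - 29 ≡ 30; y = λ·(5 - 30) - 23 ≡ 4. → (30, 4)

(30, 4)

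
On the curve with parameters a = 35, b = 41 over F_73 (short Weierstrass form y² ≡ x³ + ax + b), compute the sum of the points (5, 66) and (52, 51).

(5, 66) + (52, 51). λ = (51 - 66)/(52 - 5) ≡ 58/47 mod 73. 47⁻¹ ≡ 14 (mod 73), so λ ≡ 9.
  x = λ² - 5 - 52 = 81 - 57 ≡ 24; y = λ·(5 - 24) - 66 ≡ 55. → (24, 55)

(24, 55)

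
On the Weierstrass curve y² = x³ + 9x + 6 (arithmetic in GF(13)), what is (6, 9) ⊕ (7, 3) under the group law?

(10, 2)

(6, 9) + (7, 3). λ = (3 - 9)/(7 - 6) ≡ 7/1 mod 13. 1⁻¹ ≡ 1 (mod 13) since 1·1 = 1 ≡ 1, so λ ≡ 7.
  x = λ² - 6 - 7 = 49 - 13 ≡ 10; y = λ·(6 - 10) - 9 ≡ 2. → (10, 2)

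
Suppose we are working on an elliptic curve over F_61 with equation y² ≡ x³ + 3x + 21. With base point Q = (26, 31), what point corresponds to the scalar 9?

(35, 39)

Double-and-add on 9 = (1001)₂. Start with Q = (26, 31) for the leading 1-bit.
double: tangent at (26, 31): λ = (3·26² + 3)/(2·31) ≡ 18/1. 1⁻¹ ≡ 1 (mod 61), so λ ≡ 18·1 ≡ 18.
  x = λ² - 26 - 26 = 324 - 52 ≡ 28; y = λ·(26 - 28) - 31 ≡ 55. → (28, 55)
double: tangent at (28, 55): λ = (3·28² + 3)/(2·55) ≡ 37/49. 49⁻¹ ≡ 5 (mod 61) since 49·5 = 245 ≡ 1, so λ ≡ 37·5 ≡ 2.
  x = λ² - 28 - 28 = 4 - 56 ≡ 9; y = λ·(28 - 9) - 55 ≡ 44. → (9, 44)
double: tangent at (9, 44): λ = (3·9² + 3)/(2·44) ≡ 2/27. 27⁻¹ ≡ 52 (mod 61), so λ ≡ 2·52 ≡ 43.
  x = λ² - 9 - 9 = 1849 - 18 ≡ 1; y = λ·(9 - 1) - 44 ≡ 56. → (1, 56)
add Q: (1, 56) + (26, 31). λ = (31 - 56)/(26 - 1) ≡ 36/25 mod 61. 25⁻¹ ≡ 22 (mod 61), so λ ≡ 60.
  x = λ² - 1 - 26 = 3600 - 27 ≡ 35; y = λ·(1 - 35) - 56 ≡ 39. → (35, 39)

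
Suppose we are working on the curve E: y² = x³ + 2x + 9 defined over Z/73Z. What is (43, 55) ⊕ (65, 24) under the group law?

(43, 55) + (65, 24). λ = (24 - 55)/(65 - 43) ≡ 42/22 mod 73. 22⁻¹ ≡ 10 (mod 73) since 22·10 = 220 ≡ 1, so λ ≡ 55.
  x = λ² - 43 - 65 = 3025 - 108 ≡ 70; y = λ·(43 - 70) - 55 ≡ 66. → (70, 66)

(70, 66)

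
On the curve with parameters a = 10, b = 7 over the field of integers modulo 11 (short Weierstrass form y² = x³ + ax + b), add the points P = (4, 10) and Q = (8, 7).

(4, 10) + (8, 7). λ = (7 - 10)/(8 - 4) ≡ 8/4 mod 11. 4⁻¹ ≡ 3 (mod 11) since 4·3 = 12 ≡ 1, so λ ≡ 2.
  x = λ² - 4 - 8 = 4 - 12 ≡ 3; y = λ·(4 - 3) - 10 ≡ 3. → (3, 3)

(3, 3)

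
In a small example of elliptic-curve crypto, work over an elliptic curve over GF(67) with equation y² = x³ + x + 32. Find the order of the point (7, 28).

3

2P: tangent at (7, 28): λ = (3·7² + 1)/(2·28) ≡ 14/56. 56⁻¹ ≡ 6 (mod 67), so λ ≡ 14·6 ≡ 17.
  x = λ² - 7 - 7 = 289 - 14 ≡ 7; y = λ·(7 - 7) - 28 ≡ 39. → (7, 39)
3P: (7, 39) + (7, 28): same x and y₁ ≡ -y₂, so the sum is O.
3P = O, so the order is 3.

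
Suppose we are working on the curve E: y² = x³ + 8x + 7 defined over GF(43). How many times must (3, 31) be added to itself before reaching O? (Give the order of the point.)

2P: tangent at (3, 31): λ = (3·3² + 8)/(2·31) ≡ 35/19. 19⁻¹ ≡ 34 (mod 43), so λ ≡ 35·34 ≡ 29.
  x = λ² - 3 - 3 = 841 - 6 ≡ 18; y = λ·(3 - 18) - 31 ≡ 7. → (18, 7)
3P: (18, 7) + (3, 31). λ = (31 - 7)/(3 - 18) ≡ 24/28 mod 43. 28⁻¹ ≡ 20 (mod 43), so λ ≡ 7.
  x = λ² - 18 - 3 = 49 - 21 ≡ 28; y = λ·(18 - 28) - 7 ≡ 9. → (28, 9)
4P: (28, 9) + (3, 31). λ = (31 - 9)/(3 - 28) ≡ 22/18 mod 43. 18⁻¹ ≡ 12 (mod 43), so λ ≡ 6.
  x = λ² - 28 - 3 = 36 - 31 ≡ 5; y = λ·(28 - 5) - 9 ≡ 0. → (5, 0)
5P: (5, 0) + (3, 31). λ = (31 - 0)/(3 - 5) ≡ 31/41 mod 43. 41⁻¹ ≡ 21 (mod 43), so λ ≡ 6.
  x = λ² - 5 - 3 = 36 - 8 ≡ 28; y = λ·(5 - 28) - 0 ≡ 34. → (28, 34)
6P: (28, 34) + (3, 31). λ = (31 - 34)/(3 - 28) ≡ 40/18 mod 43. 18⁻¹ ≡ 12 (mod 43) since 18·12 = 216 ≡ 1, so λ ≡ 7.
  x = λ² - 28 - 3 = 49 - 31 ≡ 18; y = λ·(28 - 18) - 34 ≡ 36. → (18, 36)
7P: (18, 36) + (3, 31). λ = (31 - 36)/(3 - 18) ≡ 38/28 mod 43. 28⁻¹ ≡ 20 (mod 43), so λ ≡ 29.
  x = λ² - 18 - 3 = 841 - 21 ≡ 3; y = λ·(18 - 3) - 36 ≡ 12. → (3, 12)
8P: (3, 12) + (3, 31): same x and y₁ ≡ -y₂, so the sum is O.
8P = O, so the order is 8.

8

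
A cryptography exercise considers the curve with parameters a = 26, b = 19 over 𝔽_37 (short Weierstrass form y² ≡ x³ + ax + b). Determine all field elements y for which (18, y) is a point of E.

none

x³ + 26x + 19 = 6319 ≡ 29 (mod 37).
29 is a non-residue mod 37; no y exists.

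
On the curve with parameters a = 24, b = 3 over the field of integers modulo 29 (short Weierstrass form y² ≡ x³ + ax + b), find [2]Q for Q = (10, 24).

tangent at (10, 24): λ = (3·10² + 24)/(2·24) ≡ 5/19. 19⁻¹ ≡ 26 (mod 29), so λ ≡ 5·26 ≡ 14.
  x = λ² - 10 - 10 = 196 - 20 ≡ 2; y = λ·(10 - 2) - 24 ≡ 1. → (2, 1)

(2, 1)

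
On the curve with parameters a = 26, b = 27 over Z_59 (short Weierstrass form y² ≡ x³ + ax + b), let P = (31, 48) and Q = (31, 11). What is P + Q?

The two points share x = 31 and their y-coordinates satisfy 48 + 11 ≡ 0 (mod 59), so they are inverses. Their sum is the point at infinity.

O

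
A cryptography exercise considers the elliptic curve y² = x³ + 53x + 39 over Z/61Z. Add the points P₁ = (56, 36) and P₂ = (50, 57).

(13, 27)

(56, 36) + (50, 57). λ = (57 - 36)/(50 - 56) ≡ 21/55 mod 61. 55⁻¹ ≡ 10 (mod 61) since 55·10 = 550 ≡ 1, so λ ≡ 27.
  x = λ² - 56 - 50 = 729 - 106 ≡ 13; y = λ·(56 - 13) - 36 ≡ 27. → (13, 27)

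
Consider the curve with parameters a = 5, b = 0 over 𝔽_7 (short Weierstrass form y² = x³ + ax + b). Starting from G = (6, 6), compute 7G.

(6, 1)

Double-and-add on 7 = (111)₂. Start with G = (6, 6) for the leading 1-bit.
double: tangent at (6, 6): λ = (3·6² + 5)/(2·6) ≡ 1/5. 5⁻¹ ≡ 3 (mod 7) since 5·3 = 15 ≡ 1, so λ ≡ 1·3 ≡ 3.
  x = λ² - 6 - 6 = 9 - 12 ≡ 4; y = λ·(6 - 4) - 6 ≡ 0. → (4, 0)
add G: (4, 0) + (6, 6). λ = (6 - 0)/(6 - 4) ≡ 6/2 mod 7. 2⁻¹ ≡ 4 (mod 7) since 2·4 = 8 ≡ 1, so λ ≡ 3.
  x = λ² - 4 - 6 = 9 - 10 ≡ 6; y = λ·(4 - 6) - 0 ≡ 1. → (6, 1)
double: tangent at (6, 1): λ = (3·6² + 5)/(2·1) ≡ 1/2. 2⁻¹ ≡ 4 (mod 7) since 2·4 = 8 ≡ 1, so λ ≡ 1·4 ≡ 4.
  x = λ² - 6 - 6 = 16 - 12 ≡ 4; y = λ·(6 - 4) - 1 ≡ 0. → (4, 0)
add G: (4, 0) + (6, 6). λ = (6 - 0)/(6 - 4) ≡ 6/2 mod 7. 2⁻¹ ≡ 4 (mod 7) since 2·4 = 8 ≡ 1, so λ ≡ 3.
  x = λ² - 4 - 6 = 9 - 10 ≡ 6; y = λ·(4 - 6) - 0 ≡ 1. → (6, 1)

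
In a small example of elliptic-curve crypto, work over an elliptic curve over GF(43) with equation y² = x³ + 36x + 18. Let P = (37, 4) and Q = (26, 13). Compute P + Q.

(29, 9)

(37, 4) + (26, 13). λ = (13 - 4)/(26 - 37) ≡ 9/32 mod 43. 32⁻¹ ≡ 39 (mod 43), so λ ≡ 7.
  x = λ² - 37 - 26 = 49 - 63 ≡ 29; y = λ·(37 - 29) - 4 ≡ 9. → (29, 9)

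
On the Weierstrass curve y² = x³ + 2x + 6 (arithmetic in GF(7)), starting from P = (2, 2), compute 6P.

(1, 3)

Double-and-add on 6 = (110)₂. Start with P = (2, 2) for the leading 1-bit.
double: tangent at (2, 2): λ = (3·2² + 2)/(2·2) ≡ 0/4. 4⁻¹ ≡ 2 (mod 7), so λ ≡ 0·2 ≡ 0.
  x = λ² - 2 - 2 = 0 - 4 ≡ 3; y = λ·(2 - 3) - 2 ≡ 5. → (3, 5)
add P: (3, 5) + (2, 2). λ = (2 - 5)/(2 - 3) ≡ 4/6 mod 7. 6⁻¹ ≡ 6 (mod 7) since 6·6 = 36 ≡ 1, so λ ≡ 3.
  x = λ² - 3 - 2 = 9 - 5 ≡ 4; y = λ·(3 - 4) - 5 ≡ 6. → (4, 6)
double: tangent at (4, 6): λ = (3·4² + 2)/(2·6) ≡ 1/5. 5⁻¹ ≡ 3 (mod 7), so λ ≡ 1·3 ≡ 3.
  x = λ² - 4 - 4 = 9 - 8 ≡ 1; y = λ·(4 - 1) - 6 ≡ 3. → (1, 3)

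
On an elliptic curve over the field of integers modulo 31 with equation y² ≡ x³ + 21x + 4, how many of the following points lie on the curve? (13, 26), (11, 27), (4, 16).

2

(13, 26): 26² ≡ 25, rhs ≡ 25 → on.
(11, 27): 27² ≡ 16, rhs ≡ 16 → on.
(4, 16): 16² ≡ 8, rhs ≡ 28 → off.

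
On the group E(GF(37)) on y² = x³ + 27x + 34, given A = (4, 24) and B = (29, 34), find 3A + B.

First 3A:
Repeated addition: build up to 3A.
2A: tangent at (4, 24): λ = (3·4² + 27)/(2·24) ≡ 1/11. 11⁻¹ ≡ 27 (mod 37), so λ ≡ 1·27 ≡ 27.
  x = λ² - 4 - 4 = 729 - 8 ≡ 18; y = λ·(4 - 18) - 24 ≡ 5. → (18, 5)
3A: (18, 5) + (4, 24). λ = (24 - 5)/(4 - 18) ≡ 19/23 mod 37. 23⁻¹ ≡ 29 (mod 37), so λ ≡ 33.
  x = λ² - 18 - 4 = 1089 - 22 ≡ 31; y = λ·(18 - 31) - 5 ≡ 10. → (31, 10)
3A = (31, 10).
Finally 3A + B:
(31, 10) + (29, 34). λ = (34 - 10)/(29 - 31) ≡ 24/35 mod 37. 35⁻¹ ≡ 18 (mod 37) since 35·18 = 630 ≡ 1, so λ ≡ 25.
  x = λ² - 31 - 29 = 625 - 60 ≡ 10; y = λ·(31 - 10) - 10 ≡ 34. → (10, 34)

(10, 34)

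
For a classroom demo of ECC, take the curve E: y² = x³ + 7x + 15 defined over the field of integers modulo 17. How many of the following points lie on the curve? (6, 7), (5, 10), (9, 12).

1

(6, 7): 7² ≡ 15, rhs ≡ 1 → off.
(5, 10): 10² ≡ 15, rhs ≡ 5 → off.
(9, 12): 12² ≡ 8, rhs ≡ 8 → on.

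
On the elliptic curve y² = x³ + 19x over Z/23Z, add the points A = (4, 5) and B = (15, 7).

(4, 5) + (15, 7). λ = (7 - 5)/(15 - 4) ≡ 2/11 mod 23. 11⁻¹ ≡ 21 (mod 23) since 11·21 = 231 ≡ 1, so λ ≡ 19.
  x = λ² - 4 - 15 = 361 - 19 ≡ 20; y = λ·(4 - 20) - 5 ≡ 13. → (20, 13)

(20, 13)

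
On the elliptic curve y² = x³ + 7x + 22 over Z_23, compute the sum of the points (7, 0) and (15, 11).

(9, 3)

(7, 0) + (15, 11). λ = (11 - 0)/(15 - 7) ≡ 11/8 mod 23. 8⁻¹ ≡ 3 (mod 23), so λ ≡ 10.
  x = λ² - 7 - 15 = 100 - 22 ≡ 9; y = λ·(7 - 9) - 0 ≡ 3. → (9, 3)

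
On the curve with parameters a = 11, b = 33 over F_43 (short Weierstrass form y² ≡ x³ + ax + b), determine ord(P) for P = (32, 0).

2P: (32, 0) + (32, 0): same x and y₁ ≡ -y₂, so the sum is O.
2P = O, so the order is 2.

2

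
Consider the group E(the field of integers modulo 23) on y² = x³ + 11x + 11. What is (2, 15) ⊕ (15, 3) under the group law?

(1, 0)

(2, 15) + (15, 3). λ = (3 - 15)/(15 - 2) ≡ 11/13 mod 23. 13⁻¹ ≡ 16 (mod 23), so λ ≡ 15.
  x = λ² - 2 - 15 = 225 - 17 ≡ 1; y = λ·(2 - 1) - 15 ≡ 0. → (1, 0)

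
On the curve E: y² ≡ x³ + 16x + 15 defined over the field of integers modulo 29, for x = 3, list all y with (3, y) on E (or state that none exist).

x³ + 16x + 15 = 90 ≡ 3 (mod 29).
3 is a non-residue mod 29; no y exists.

none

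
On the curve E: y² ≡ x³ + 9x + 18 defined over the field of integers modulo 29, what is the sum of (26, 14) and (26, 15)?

The two points share x = 26 and their y-coordinates satisfy 14 + 15 ≡ 0 (mod 29), so they are inverses. Their sum is the point at infinity.

O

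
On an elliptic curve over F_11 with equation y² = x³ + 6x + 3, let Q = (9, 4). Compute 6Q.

(9, 4)

Repeated addition: build up to 6Q.
2Q: tangent at (9, 4): λ = (3·9² + 6)/(2·4) ≡ 7/8. 8⁻¹ ≡ 7 (mod 11), so λ ≡ 7·7 ≡ 5.
  x = λ² - 9 - 9 = 25 - 18 ≡ 7; y = λ·(9 - 7) - 4 ≡ 6. → (7, 6)
3Q: (7, 6) + (9, 4). λ = (4 - 6)/(9 - 7) ≡ 9/2 mod 11. 2⁻¹ ≡ 6 (mod 11), so λ ≡ 10.
  x = λ² - 7 - 9 = 100 - 16 ≡ 7; y = λ·(7 - 7) - 6 ≡ 5. → (7, 5)
4Q: (7, 5) + (9, 4). λ = (4 - 5)/(9 - 7) ≡ 10/2 mod 11. 2⁻¹ ≡ 6 (mod 11) since 2·6 = 12 ≡ 1, so λ ≡ 5.
  x = λ² - 7 - 9 = 25 - 16 ≡ 9; y = λ·(7 - 9) - 5 ≡ 7. → (9, 7)
5Q: (9, 7) + (9, 4): same x and y₁ ≡ -y₂, so the sum is O.
6Q: O + (9, 4) = (9, 4) (identity).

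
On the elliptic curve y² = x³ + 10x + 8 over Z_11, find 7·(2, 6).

Write G = (2, 6).
Double-and-add on 7 = (111)₂. Start with G = (2, 6) for the leading 1-bit.
double: tangent at (2, 6): λ = (3·2² + 10)/(2·6) ≡ 0/1. 1⁻¹ ≡ 1 (mod 11) since 1·1 = 1 ≡ 1, so λ ≡ 0·1 ≡ 0.
  x = λ² - 2 - 2 = 0 - 4 ≡ 7; y = λ·(2 - 7) - 6 ≡ 5. → (7, 5)
add G: (7, 5) + (2, 6). λ = (6 - 5)/(2 - 7) ≡ 1/6 mod 11. 6⁻¹ ≡ 2 (mod 11), so λ ≡ 2.
  x = λ² - 7 - 2 = 4 - 9 ≡ 6; y = λ·(7 - 6) - 5 ≡ 8. → (6, 8)
double: tangent at (6, 8): λ = (3·6² + 10)/(2·8) ≡ 8/5. 5⁻¹ ≡ 9 (mod 11) since 5·9 = 45 ≡ 1, so λ ≡ 8·9 ≡ 6.
  x = λ² - 6 - 6 = 36 - 12 ≡ 2; y = λ·(6 - 2) - 8 ≡ 5. → (2, 5)
add G: (2, 5) + (2, 6): same x and y₁ ≡ -y₂, so the sum is ∞.

O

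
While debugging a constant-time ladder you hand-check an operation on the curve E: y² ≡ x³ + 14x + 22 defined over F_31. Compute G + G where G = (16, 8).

tangent at (16, 8): λ = (3·16² + 14)/(2·8) ≡ 7/16. 16⁻¹ ≡ 2 (mod 31) since 16·2 = 32 ≡ 1, so λ ≡ 7·2 ≡ 14.
  x = λ² - 16 - 16 = 196 - 32 ≡ 9; y = λ·(16 - 9) - 8 ≡ 28. → (9, 28)

(9, 28)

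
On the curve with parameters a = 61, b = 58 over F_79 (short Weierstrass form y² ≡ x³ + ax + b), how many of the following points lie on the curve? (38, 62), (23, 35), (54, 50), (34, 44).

4

(38, 62): 62² ≡ 52, rhs ≡ 52 → on.
(23, 35): 35² ≡ 40, rhs ≡ 40 → on.
(54, 50): 50² ≡ 51, rhs ≡ 51 → on.
(34, 44): 44² ≡ 40, rhs ≡ 40 → on.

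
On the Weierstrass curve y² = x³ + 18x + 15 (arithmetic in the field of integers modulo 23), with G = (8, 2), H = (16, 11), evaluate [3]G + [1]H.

First 3G:
Repeated addition: build up to 3G.
2G: tangent at (8, 2): λ = (3·8² + 18)/(2·2) ≡ 3/4. 4⁻¹ ≡ 6 (mod 23) since 4·6 = 24 ≡ 1, so λ ≡ 3·6 ≡ 18.
  x = λ² - 8 - 8 = 324 - 16 ≡ 9; y = λ·(8 - 9) - 2 ≡ 3. → (9, 3)
3G: (9, 3) + (8, 2). λ = (2 - 3)/(8 - 9) ≡ 22/22 mod 23. 22⁻¹ ≡ 22 (mod 23), so λ ≡ 1.
  x = λ² - 9 - 8 = 1 - 17 ≡ 7; y = λ·(9 - 7) - 3 ≡ 22. → (7, 22)
3G = (7, 22).
Finally 3G + H:
(7, 22) + (16, 11). λ = (11 - 22)/(16 - 7) ≡ 12/9 mod 23. 9⁻¹ ≡ 18 (mod 23), so λ ≡ 9.
  x = λ² - 7 - 16 = 81 - 23 ≡ 12; y = λ·(7 - 12) - 22 ≡ 2. → (12, 2)

(12, 2)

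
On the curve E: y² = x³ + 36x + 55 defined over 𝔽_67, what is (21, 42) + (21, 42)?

tangent at (21, 42): λ = (3·21² + 36)/(2·42) ≡ 19/17. 17⁻¹ ≡ 4 (mod 67), so λ ≡ 19·4 ≡ 9.
  x = λ² - 21 - 21 = 81 - 42 ≡ 39; y = λ·(21 - 39) - 42 ≡ 64. → (39, 64)

(39, 64)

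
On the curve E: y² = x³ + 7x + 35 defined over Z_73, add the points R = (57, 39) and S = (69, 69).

(57, 39) + (69, 69). λ = (69 - 39)/(69 - 57) ≡ 30/12 mod 73. 12⁻¹ ≡ 67 (mod 73), so λ ≡ 39.
  x = λ² - 57 - 69 = 1521 - 126 ≡ 8; y = λ·(57 - 8) - 39 ≡ 47. → (8, 47)

(8, 47)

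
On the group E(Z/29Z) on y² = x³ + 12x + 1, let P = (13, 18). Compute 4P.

Repeated addition: build up to 4P.
2P: tangent at (13, 18): λ = (3·13² + 12)/(2·18) ≡ 26/7. 7⁻¹ ≡ 25 (mod 29) since 7·25 = 175 ≡ 1, so λ ≡ 26·25 ≡ 12.
  x = λ² - 13 - 13 = 144 - 26 ≡ 2; y = λ·(13 - 2) - 18 ≡ 27. → (2, 27)
3P: (2, 27) + (13, 18). λ = (18 - 27)/(13 - 2) ≡ 20/11 mod 29. 11⁻¹ ≡ 8 (mod 29), so λ ≡ 15.
  x = λ² - 2 - 13 = 225 - 15 ≡ 7; y = λ·(2 - 7) - 27 ≡ 14. → (7, 14)
4P: (7, 14) + (13, 18). λ = (18 - 14)/(13 - 7) ≡ 4/6 mod 29. 6⁻¹ ≡ 5 (mod 29), so λ ≡ 20.
  x = λ² - 7 - 13 = 400 - 20 ≡ 3; y = λ·(7 - 3) - 14 ≡ 8. → (3, 8)

(3, 8)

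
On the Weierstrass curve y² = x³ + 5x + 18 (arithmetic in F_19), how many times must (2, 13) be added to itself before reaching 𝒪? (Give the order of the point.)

2P: tangent at (2, 13): λ = (3·2² + 5)/(2·13) ≡ 17/7. 7⁻¹ ≡ 11 (mod 19), so λ ≡ 17·11 ≡ 16.
  x = λ² - 2 - 2 = 256 - 4 ≡ 5; y = λ·(2 - 5) - 13 ≡ 15. → (5, 15)
3P: (5, 15) + (2, 13). λ = (13 - 15)/(2 - 5) ≡ 17/16 mod 19. 16⁻¹ ≡ 6 (mod 19), so λ ≡ 7.
  x = λ² - 5 - 2 = 49 - 7 ≡ 4; y = λ·(5 - 4) - 15 ≡ 11. → (4, 11)
4P: (4, 11) + (2, 13). λ = (13 - 11)/(2 - 4) ≡ 2/17 mod 19. 17⁻¹ ≡ 9 (mod 19) since 17·9 = 153 ≡ 1, so λ ≡ 18.
  x = λ² - 4 - 2 = 324 - 6 ≡ 14; y = λ·(4 - 14) - 11 ≡ 18. → (14, 18)
5P: (14, 18) + (2, 13). λ = (13 - 18)/(2 - 14) ≡ 14/7 mod 19. 7⁻¹ ≡ 11 (mod 19), so λ ≡ 2.
  x = λ² - 14 - 2 = 4 - 16 ≡ 7; y = λ·(14 - 7) - 18 ≡ 15. → (7, 15)
6P: (7, 15) + (2, 13). λ = (13 - 15)/(2 - 7) ≡ 17/14 mod 19. 14⁻¹ ≡ 15 (mod 19), so λ ≡ 8.
  x = λ² - 7 - 2 = 64 - 9 ≡ 17; y = λ·(7 - 17) - 15 ≡ 0. → (17, 0)
7P: (17, 0) + (2, 13). λ = (13 - 0)/(2 - 17) ≡ 13/4 mod 19. 4⁻¹ ≡ 5 (mod 19) since 4·5 = 20 ≡ 1, so λ ≡ 8.
  x = λ² - 17 - 2 = 64 - 19 ≡ 7; y = λ·(17 - 7) - 0 ≡ 4. → (7, 4)
8P: (7, 4) + (2, 13). λ = (13 - 4)/(2 - 7) ≡ 9/14 mod 19. 14⁻¹ ≡ 15 (mod 19), so λ ≡ 2.
  x = λ² - 7 - 2 = 4 - 9 ≡ 14; y = λ·(7 - 14) - 4 ≡ 1. → (14, 1)
9P: (14, 1) + (2, 13). λ = (13 - 1)/(2 - 14) ≡ 12/7 mod 19. 7⁻¹ ≡ 11 (mod 19) since 7·11 = 77 ≡ 1, so λ ≡ 18.
  x = λ² - 14 - 2 = 324 - 16 ≡ 4; y = λ·(14 - 4) - 1 ≡ 8. → (4, 8)
10P: (4, 8) + (2, 13). λ = (13 - 8)/(2 - 4) ≡ 5/17 mod 19. 17⁻¹ ≡ 9 (mod 19), so λ ≡ 7.
  x = λ² - 4 - 2 = 49 - 6 ≡ 5; y = λ·(4 - 5) - 8 ≡ 4. → (5, 4)
11P: (5, 4) + (2, 13). λ = (13 - 4)/(2 - 5) ≡ 9/16 mod 19. 16⁻¹ ≡ 6 (mod 19), so λ ≡ 16.
  x = λ² - 5 - 2 = 256 - 7 ≡ 2; y = λ·(5 - 2) - 4 ≡ 6. → (2, 6)
12P: (2, 6) + (2, 13): same x and y₁ ≡ -y₂, so the sum is 𝒪.
12P = 𝒪, so the order is 12.

12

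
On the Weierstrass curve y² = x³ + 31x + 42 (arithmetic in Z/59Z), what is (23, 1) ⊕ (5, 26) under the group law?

(20, 44)

(23, 1) + (5, 26). λ = (26 - 1)/(5 - 23) ≡ 25/41 mod 59. 41⁻¹ ≡ 36 (mod 59) since 41·36 = 1476 ≡ 1, so λ ≡ 15.
  x = λ² - 23 - 5 = 225 - 28 ≡ 20; y = λ·(23 - 20) - 1 ≡ 44. → (20, 44)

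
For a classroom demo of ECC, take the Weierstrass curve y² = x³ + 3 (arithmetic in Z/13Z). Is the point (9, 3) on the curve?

no

y² = 3² ≡ 9; x³ + 0x + 3 = 732 ≡ 4 (mod 13). 9 ≠ 4.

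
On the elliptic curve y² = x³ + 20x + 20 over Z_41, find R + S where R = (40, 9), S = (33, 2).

(40, 9) + (33, 2). λ = (2 - 9)/(33 - 40) ≡ 34/34 mod 41. 34⁻¹ ≡ 35 (mod 41), so λ ≡ 1.
  x = λ² - 40 - 33 = 1 - 73 ≡ 10; y = λ·(40 - 10) - 9 ≡ 21. → (10, 21)

(10, 21)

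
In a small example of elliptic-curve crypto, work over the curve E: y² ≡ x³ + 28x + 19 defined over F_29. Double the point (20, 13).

tangent at (20, 13): λ = (3·20² + 28)/(2·13) ≡ 10/26. 26⁻¹ ≡ 19 (mod 29), so λ ≡ 10·19 ≡ 16.
  x = λ² - 20 - 20 = 256 - 40 ≡ 13; y = λ·(20 - 13) - 13 ≡ 12. → (13, 12)

(13, 12)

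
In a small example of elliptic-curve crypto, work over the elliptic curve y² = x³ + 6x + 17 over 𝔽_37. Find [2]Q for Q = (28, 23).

(27, 17)

tangent at (28, 23): λ = (3·28² + 6)/(2·23) ≡ 27/9. 9⁻¹ ≡ 33 (mod 37), so λ ≡ 27·33 ≡ 3.
  x = λ² - 28 - 28 = 9 - 56 ≡ 27; y = λ·(28 - 27) - 23 ≡ 17. → (27, 17)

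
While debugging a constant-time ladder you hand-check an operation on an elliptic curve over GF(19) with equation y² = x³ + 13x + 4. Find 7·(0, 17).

(0, 2)

Write Q = (0, 17).
Double-and-add on 7 = (111)₂. Start with Q = (0, 17) for the leading 1-bit.
double: tangent at (0, 17): λ = (3·0² + 13)/(2·17) ≡ 13/15. 15⁻¹ ≡ 14 (mod 19), so λ ≡ 13·14 ≡ 11.
  x = λ² - 0 - 0 = 121 - 0 ≡ 7; y = λ·(0 - 7) - 17 ≡ 1. → (7, 1)
add Q: (7, 1) + (0, 17). λ = (17 - 1)/(0 - 7) ≡ 16/12 mod 19. 12⁻¹ ≡ 8 (mod 19) since 12·8 = 96 ≡ 1, so λ ≡ 14.
  x = λ² - 7 - 0 = 196 - 7 ≡ 18; y = λ·(7 - 18) - 1 ≡ 16. → (18, 16)
double: tangent at (18, 16): λ = (3·18² + 13)/(2·16) ≡ 16/13. 13⁻¹ ≡ 3 (mod 19), so λ ≡ 16·3 ≡ 10.
  x = λ² - 18 - 18 = 100 - 36 ≡ 7; y = λ·(18 - 7) - 16 ≡ 18. → (7, 18)
add Q: (7, 18) + (0, 17). λ = (17 - 18)/(0 - 7) ≡ 18/12 mod 19. 12⁻¹ ≡ 8 (mod 19), so λ ≡ 11.
  x = λ² - 7 - 0 = 121 - 7 ≡ 0; y = λ·(7 - 0) - 18 ≡ 2. → (0, 2)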